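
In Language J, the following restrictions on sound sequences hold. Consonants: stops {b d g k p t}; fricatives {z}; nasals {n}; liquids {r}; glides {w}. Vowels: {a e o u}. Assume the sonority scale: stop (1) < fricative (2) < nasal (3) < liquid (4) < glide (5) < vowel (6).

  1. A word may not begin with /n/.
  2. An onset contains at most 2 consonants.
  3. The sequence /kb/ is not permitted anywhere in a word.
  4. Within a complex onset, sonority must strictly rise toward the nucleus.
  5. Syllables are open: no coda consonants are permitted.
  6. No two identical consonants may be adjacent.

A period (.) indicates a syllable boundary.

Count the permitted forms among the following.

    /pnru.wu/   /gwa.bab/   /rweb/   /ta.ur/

/pnru.wu/ — violates constraint 2: syllable 1 onset /pnr/ has 3 consonants (> 2) → not permitted
/gwa.bab/ — violates constraint 5: syllable 2 coda /b/ has 1 consonant (> 0) → not permitted
/rweb/ — violates constraint 5: syllable 1 coda /b/ has 1 consonant (> 0) → not permitted
/ta.ur/ — violates constraint 5: syllable 2 coda /r/ has 1 consonant (> 0) → not permitted
No form is permitted → 0.

0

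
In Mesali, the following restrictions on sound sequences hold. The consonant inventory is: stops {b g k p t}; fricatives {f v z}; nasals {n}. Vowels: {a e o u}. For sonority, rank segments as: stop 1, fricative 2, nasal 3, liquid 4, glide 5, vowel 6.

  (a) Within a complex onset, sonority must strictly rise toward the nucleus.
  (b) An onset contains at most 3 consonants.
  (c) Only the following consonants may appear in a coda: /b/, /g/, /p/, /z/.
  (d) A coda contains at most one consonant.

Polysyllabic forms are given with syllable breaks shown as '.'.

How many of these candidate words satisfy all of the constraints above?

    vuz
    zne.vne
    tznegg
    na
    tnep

vuz — σ1 onset /v/, coda /z/ ok → phonotactically legal
zne.vne — σ1 onset /zn/ (2→3 rises), coda /∅/ ok; σ2 onset /vn/ (2→3 rises), coda /∅/ ok → phonotactically legal
tznegg — violates constraint (d): syllable 1 coda /gg/ has 2 consonants (> 1) → phonotactically illegal
na — σ1 onset /n/, coda /∅/ ok → phonotactically legal
tnep — σ1 onset /tn/ (1→3 rises), coda /p/ ok → phonotactically legal
Phonotactically legal: vuz, zne.vne, na, tnep → 4.

4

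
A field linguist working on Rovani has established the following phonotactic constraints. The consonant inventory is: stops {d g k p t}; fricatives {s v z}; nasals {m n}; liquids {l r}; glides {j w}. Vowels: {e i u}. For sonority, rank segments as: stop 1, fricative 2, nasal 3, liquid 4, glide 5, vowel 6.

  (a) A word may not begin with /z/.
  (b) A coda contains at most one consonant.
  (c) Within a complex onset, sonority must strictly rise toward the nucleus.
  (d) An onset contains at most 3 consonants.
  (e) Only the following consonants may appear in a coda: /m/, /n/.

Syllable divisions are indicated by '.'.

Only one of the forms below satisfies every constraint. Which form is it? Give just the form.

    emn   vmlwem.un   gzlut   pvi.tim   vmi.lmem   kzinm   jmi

pvi.tim

emn — violates constraint (b): syllable 1 coda /mn/ has 2 consonants (> 1) → illicit
vmlwem.un — violates constraint (d): syllable 1 onset /vmlw/ has 4 consonants (> 3) → illicit
gzlut — violates constraint (e): syllable 1 coda contains /t/, which is not a licensed coda consonant → illicit
pvi.tim — σ1 onset /pv/ (1→2 rises), coda /∅/ ok; σ2 onset /t/, coda /m/ ok → licit
vmi.lmem — violates constraint (c): syllable 2 onset /lm/: /l/ (liquid, 4) → /m/ (nasal, 3) does not rise → illicit
kzinm — violates constraint (b): syllable 1 coda /nm/ has 2 consonants (> 1) → illicit
jmi — violates constraint (c): syllable 1 onset /jm/: /j/ (glide, 5) → /m/ (nasal, 3) does not rise → illicit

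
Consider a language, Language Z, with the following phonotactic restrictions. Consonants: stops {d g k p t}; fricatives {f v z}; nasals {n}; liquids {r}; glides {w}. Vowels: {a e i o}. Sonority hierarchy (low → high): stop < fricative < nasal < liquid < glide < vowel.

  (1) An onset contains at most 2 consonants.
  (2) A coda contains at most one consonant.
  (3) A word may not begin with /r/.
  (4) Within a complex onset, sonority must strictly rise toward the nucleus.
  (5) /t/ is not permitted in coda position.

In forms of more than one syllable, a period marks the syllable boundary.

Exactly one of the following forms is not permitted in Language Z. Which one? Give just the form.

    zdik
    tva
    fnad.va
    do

zdik — violates constraint 4: syllable 1 onset /zd/: /z/ (fricative, 2) → /d/ (stop, 1) does not rise → not permitted
tva — σ1 onset /tv/ (1→2 rises), coda /∅/ ok → permitted
fnad.va — σ1 onset /fn/ (2→3 rises), coda /d/ ok; σ2 onset /v/, coda /∅/ ok → permitted
do — σ1 onset /d/, coda /∅/ ok → permitted

zdik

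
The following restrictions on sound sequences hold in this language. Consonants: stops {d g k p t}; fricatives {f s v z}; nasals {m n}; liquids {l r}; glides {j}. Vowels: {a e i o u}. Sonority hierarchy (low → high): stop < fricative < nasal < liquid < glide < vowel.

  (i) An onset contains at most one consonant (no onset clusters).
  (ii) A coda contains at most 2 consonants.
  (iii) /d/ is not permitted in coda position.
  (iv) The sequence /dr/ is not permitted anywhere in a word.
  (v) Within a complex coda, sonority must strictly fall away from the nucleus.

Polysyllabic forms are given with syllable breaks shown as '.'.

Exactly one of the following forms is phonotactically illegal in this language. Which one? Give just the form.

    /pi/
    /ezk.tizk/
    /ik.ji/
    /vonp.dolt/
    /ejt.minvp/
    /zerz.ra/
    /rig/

/ejt.minvp/

/pi/ — σ1 onset /p/, coda /∅/ ok → phonotactically legal
/ezk.tizk/ — σ1 onset /∅/, coda /zk/ (2→1 falls) ok; σ2 onset /t/, coda /zk/ (2→1 falls) ok → phonotactically legal
/ik.ji/ — σ1 onset /∅/, coda /k/ ok; σ2 onset /j/, coda /∅/ ok → phonotactically legal
/vonp.dolt/ — σ1 onset /v/, coda /np/ (3→1 falls) ok; σ2 onset /d/, coda /lt/ (4→1 falls) ok → phonotactically legal
/ejt.minvp/ — violates constraint (ii): syllable 2 coda /nvp/ has 3 consonants (> 2) → phonotactically illegal
/zerz.ra/ — σ1 onset /z/, coda /rz/ (4→2 falls) ok; σ2 onset /r/, coda /∅/ ok → phonotactically legal
/rig/ — σ1 onset /r/, coda /g/ ok → phonotactically legal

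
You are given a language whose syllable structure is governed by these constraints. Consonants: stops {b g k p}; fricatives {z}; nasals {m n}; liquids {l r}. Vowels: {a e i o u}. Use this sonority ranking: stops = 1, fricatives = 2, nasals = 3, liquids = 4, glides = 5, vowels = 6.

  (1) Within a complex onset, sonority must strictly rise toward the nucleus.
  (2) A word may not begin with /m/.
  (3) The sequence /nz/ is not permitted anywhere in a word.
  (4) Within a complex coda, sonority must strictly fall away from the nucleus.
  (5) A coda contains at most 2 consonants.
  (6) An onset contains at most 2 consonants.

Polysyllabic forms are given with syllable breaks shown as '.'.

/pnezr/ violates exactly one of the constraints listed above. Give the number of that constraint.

4

/pnezr/: syllable 1 coda /zr/: /z/ (fricative, 2) → /r/ (liquid, 4) does not fall.
This is a violation of constraint 4: "Within a complex coda, sonority must strictly fall away from the nucleus."
The remaining constraints (1, 2, 3, 5, 6) are satisfied.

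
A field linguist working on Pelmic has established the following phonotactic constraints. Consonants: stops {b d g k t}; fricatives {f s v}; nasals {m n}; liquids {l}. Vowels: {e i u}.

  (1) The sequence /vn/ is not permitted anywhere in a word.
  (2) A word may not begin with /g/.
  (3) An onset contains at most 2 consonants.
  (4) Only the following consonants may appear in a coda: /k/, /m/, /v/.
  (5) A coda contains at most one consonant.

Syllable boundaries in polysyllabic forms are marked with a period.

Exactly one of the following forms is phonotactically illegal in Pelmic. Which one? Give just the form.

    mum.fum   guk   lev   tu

mum.fum — σ1 onset /m/, coda /m/ ok; σ2 onset /f/, coda /m/ ok → phonotactically legal
guk — violates constraint 2: word begins with /g/ → phonotactically illegal
lev — σ1 onset /l/, coda /v/ ok → phonotactically legal
tu — σ1 onset /t/, coda /∅/ ok → phonotactically legal

guk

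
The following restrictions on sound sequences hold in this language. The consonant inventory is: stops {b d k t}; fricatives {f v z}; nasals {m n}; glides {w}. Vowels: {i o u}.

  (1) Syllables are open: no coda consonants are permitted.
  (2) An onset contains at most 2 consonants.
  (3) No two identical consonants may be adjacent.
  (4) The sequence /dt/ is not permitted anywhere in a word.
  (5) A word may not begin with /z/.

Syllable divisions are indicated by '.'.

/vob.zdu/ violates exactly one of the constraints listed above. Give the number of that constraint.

1

/vob.zdu/: syllable 1 coda /b/ has 1 consonant (> 0).
This is a violation of constraint 1: "Syllables are open: no coda consonants are permitted."
The remaining constraints (2, 3, 4, 5) are satisfied.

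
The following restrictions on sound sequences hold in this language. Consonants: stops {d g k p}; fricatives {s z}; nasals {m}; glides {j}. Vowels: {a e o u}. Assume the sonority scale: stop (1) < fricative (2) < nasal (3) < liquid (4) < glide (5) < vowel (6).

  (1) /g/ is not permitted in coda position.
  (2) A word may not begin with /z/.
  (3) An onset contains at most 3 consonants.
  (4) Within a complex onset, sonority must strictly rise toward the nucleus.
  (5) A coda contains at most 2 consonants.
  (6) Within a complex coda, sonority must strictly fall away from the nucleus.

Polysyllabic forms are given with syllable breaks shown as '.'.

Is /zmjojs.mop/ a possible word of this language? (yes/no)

no

/zmjojs.mop/ — violates constraint 2: word begins with /z/ → illicit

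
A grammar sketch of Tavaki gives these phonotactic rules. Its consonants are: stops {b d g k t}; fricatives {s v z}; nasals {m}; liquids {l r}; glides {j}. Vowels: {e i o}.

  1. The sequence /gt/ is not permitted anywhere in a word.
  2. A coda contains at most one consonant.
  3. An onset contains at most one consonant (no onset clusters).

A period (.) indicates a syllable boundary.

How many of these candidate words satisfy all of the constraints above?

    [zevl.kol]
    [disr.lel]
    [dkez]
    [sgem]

0

[zevl.kol] — violates constraint 2: syllable 1 coda /vl/ has 2 consonants (> 1) → illicit
[disr.lel] — violates constraint 2: syllable 1 coda /sr/ has 2 consonants (> 1) → illicit
[dkez] — violates constraint 3: syllable 1 onset /dk/ has 2 consonants (> 1) → illicit
[sgem] — violates constraint 3: syllable 1 onset /sg/ has 2 consonants (> 1) → illicit
No form is licit → 0.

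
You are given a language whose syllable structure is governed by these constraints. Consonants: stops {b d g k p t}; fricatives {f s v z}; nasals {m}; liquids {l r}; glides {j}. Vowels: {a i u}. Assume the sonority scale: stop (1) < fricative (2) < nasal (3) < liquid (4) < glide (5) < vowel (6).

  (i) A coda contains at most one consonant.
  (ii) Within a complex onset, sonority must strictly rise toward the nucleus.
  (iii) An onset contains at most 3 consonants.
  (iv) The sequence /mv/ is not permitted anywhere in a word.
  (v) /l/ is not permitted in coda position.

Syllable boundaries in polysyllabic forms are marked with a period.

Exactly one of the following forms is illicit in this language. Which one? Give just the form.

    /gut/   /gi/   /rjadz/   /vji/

/gut/ — σ1 onset /g/, coda /t/ ok → licit
/gi/ — σ1 onset /g/, coda /∅/ ok → licit
/rjadz/ — violates constraint (i): syllable 1 coda /dz/ has 2 consonants (> 1) → illicit
/vji/ — σ1 onset /vj/ (2→5 rises), coda /∅/ ok → licit

/rjadz/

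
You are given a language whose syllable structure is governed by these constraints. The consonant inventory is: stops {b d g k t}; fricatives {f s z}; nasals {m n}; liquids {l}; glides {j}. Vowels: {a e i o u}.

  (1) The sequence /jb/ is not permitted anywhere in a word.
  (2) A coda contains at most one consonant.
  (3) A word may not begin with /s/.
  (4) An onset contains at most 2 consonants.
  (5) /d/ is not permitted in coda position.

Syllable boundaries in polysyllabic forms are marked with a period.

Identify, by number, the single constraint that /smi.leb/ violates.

/smi.leb/: word begins with /s/.
This is a violation of constraint 3: "A word may not begin with /s/."
The remaining constraints (1, 2, 4, 5) are satisfied.

3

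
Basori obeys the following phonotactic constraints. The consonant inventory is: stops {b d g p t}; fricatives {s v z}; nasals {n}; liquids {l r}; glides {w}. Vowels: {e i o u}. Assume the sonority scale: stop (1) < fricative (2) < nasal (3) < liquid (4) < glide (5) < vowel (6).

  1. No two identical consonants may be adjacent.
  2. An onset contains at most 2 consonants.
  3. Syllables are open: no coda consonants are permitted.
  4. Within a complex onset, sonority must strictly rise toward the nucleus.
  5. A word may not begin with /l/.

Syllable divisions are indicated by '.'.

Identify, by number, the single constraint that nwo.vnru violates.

nwo.vnru: syllable 2 onset /vnr/ has 3 consonants (> 2).
This is a violation of constraint 2: "An onset contains at most 2 consonants."
The remaining constraints (1, 3, 4, 5) are satisfied.

2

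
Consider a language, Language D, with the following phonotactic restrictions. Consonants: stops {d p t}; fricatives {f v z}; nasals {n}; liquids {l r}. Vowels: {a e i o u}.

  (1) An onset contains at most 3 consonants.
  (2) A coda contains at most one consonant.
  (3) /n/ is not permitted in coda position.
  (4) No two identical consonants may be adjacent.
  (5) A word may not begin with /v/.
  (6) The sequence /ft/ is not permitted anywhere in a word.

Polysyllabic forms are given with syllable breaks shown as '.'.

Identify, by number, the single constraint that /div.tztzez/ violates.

/div.tztzez/: syllable 2 onset /tztz/ has 4 consonants (> 3).
This is a violation of constraint 1: "An onset contains at most 3 consonants."
The remaining constraints (2, 3, 4, 5, 6) are satisfied.

1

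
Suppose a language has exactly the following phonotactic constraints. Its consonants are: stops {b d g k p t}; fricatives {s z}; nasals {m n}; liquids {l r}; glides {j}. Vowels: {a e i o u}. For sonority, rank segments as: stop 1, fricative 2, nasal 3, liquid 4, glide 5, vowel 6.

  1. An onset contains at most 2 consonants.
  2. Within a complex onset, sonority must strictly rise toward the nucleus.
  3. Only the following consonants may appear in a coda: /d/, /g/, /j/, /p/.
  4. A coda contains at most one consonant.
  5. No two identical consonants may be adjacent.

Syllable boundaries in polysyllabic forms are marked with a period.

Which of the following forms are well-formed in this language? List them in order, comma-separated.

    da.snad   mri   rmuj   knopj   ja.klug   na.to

da.snad — σ1 onset /d/, coda /∅/ ok; σ2 onset /sn/ (2→3 rises), coda /d/ ok → well-formed
mri — σ1 onset /mr/ (3→4 rises), coda /∅/ ok → well-formed
rmuj — violates constraint 2: syllable 1 onset /rm/: /r/ (liquid, 4) → /m/ (nasal, 3) does not rise → ill-formed
knopj — violates constraint 4: syllable 1 coda /pj/ has 2 consonants (> 1) → ill-formed
ja.klug — σ1 onset /j/, coda /∅/ ok; σ2 onset /kl/ (1→4 rises), coda /g/ ok → well-formed
na.to — σ1 onset /n/, coda /∅/ ok; σ2 onset /t/, coda /∅/ ok → well-formed

da.snad, mri, ja.klug, na.to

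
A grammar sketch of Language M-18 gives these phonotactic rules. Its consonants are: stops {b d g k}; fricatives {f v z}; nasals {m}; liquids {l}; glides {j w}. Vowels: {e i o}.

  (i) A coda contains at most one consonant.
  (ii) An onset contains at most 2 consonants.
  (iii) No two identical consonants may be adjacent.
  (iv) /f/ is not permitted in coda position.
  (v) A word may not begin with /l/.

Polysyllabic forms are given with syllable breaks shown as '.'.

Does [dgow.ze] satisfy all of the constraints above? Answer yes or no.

yes

[dgow.ze] — σ1 onset /dg/ (2C), coda /w/ ok; σ2 onset /z/, coda /∅/ ok → phonotactically legal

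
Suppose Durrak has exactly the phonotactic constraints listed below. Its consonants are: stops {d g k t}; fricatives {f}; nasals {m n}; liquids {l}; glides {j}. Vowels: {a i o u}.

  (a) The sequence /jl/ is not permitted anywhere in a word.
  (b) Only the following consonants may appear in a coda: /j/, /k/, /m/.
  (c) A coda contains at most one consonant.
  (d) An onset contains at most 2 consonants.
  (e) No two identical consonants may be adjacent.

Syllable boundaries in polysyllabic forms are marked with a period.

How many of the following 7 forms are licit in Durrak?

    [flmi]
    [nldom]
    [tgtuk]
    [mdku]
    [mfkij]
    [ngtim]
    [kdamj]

[flmi] — violates constraint (d): syllable 1 onset /flm/ has 3 consonants (> 2) → illicit
[nldom] — violates constraint (d): syllable 1 onset /nld/ has 3 consonants (> 2) → illicit
[tgtuk] — violates constraint (d): syllable 1 onset /tgt/ has 3 consonants (> 2) → illicit
[mdku] — violates constraint (d): syllable 1 onset /mdk/ has 3 consonants (> 2) → illicit
[mfkij] — violates constraint (d): syllable 1 onset /mfk/ has 3 consonants (> 2) → illicit
[ngtim] — violates constraint (d): syllable 1 onset /ngt/ has 3 consonants (> 2) → illicit
[kdamj] — violates constraint (c): syllable 1 coda /mj/ has 2 consonants (> 1) → illicit
No form is licit → 0.

0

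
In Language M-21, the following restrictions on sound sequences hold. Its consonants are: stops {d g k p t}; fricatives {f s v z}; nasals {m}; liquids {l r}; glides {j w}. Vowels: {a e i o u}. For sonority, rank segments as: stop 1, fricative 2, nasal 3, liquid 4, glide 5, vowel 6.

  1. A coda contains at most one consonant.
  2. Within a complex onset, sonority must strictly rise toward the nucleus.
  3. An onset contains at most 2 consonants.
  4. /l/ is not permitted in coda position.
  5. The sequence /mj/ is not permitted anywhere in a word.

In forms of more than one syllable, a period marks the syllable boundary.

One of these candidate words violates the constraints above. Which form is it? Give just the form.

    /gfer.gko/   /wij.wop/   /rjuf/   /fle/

/gfer.gko/ — violates constraint 2: syllable 2 onset /gk/: /g/ (stop, 1) → /k/ (stop, 1) does not rise → illicit
/wij.wop/ — σ1 onset /w/, coda /j/ ok; σ2 onset /w/, coda /p/ ok → licit
/rjuf/ — σ1 onset /rj/ (4→5 rises), coda /f/ ok → licit
/fle/ — σ1 onset /fl/ (2→4 rises), coda /∅/ ok → licit

/gfer.gko/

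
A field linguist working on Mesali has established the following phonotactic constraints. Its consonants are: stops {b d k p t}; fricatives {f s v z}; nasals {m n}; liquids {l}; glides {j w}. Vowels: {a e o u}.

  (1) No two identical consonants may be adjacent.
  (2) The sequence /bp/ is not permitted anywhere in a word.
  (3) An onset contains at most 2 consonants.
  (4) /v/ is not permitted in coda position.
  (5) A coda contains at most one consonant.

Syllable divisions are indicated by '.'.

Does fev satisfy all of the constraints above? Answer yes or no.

fev — violates constraint 4: syllable 1 coda contains /v/ → illicit

no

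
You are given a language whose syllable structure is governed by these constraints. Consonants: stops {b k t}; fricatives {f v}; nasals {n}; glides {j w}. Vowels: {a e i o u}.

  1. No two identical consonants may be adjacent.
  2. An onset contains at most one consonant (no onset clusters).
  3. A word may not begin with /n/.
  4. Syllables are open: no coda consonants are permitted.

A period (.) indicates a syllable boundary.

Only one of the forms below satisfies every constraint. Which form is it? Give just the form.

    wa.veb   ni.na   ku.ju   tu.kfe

wa.veb — violates constraint 4: syllable 2 coda /b/ has 1 consonant (> 0) → not permitted
ni.na — violates constraint 3: word begins with /n/ → not permitted
ku.ju — σ1 onset /k/, coda /∅/ ok; σ2 onset /j/, coda /∅/ ok → permitted
tu.kfe — violates constraint 2: syllable 2 onset /kf/ has 2 consonants (> 1) → not permitted

ku.ju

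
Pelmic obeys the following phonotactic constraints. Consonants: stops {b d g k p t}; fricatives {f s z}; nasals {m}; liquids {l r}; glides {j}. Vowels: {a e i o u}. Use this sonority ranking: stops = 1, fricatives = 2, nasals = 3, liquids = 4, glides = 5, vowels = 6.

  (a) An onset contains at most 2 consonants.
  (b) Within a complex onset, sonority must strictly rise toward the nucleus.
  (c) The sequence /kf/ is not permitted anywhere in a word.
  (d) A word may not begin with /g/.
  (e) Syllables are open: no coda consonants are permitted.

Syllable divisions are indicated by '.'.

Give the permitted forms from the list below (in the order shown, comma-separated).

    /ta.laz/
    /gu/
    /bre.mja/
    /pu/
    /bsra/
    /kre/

/ta.laz/ — violates constraint (e): syllable 2 coda /z/ has 1 consonant (> 0) → not permitted
/gu/ — violates constraint (d): word begins with /g/ → not permitted
/bre.mja/ — σ1 onset /br/ (1→4 rises), coda /∅/ ok; σ2 onset /mj/ (3→5 rises), coda /∅/ ok → permitted
/pu/ — σ1 onset /p/, coda /∅/ ok → permitted
/bsra/ — violates constraint (a): syllable 1 onset /bsr/ has 3 consonants (> 2) → not permitted
/kre/ — σ1 onset /kr/ (1→4 rises), coda /∅/ ok → permitted

/bre.mja/, /pu/, /kre/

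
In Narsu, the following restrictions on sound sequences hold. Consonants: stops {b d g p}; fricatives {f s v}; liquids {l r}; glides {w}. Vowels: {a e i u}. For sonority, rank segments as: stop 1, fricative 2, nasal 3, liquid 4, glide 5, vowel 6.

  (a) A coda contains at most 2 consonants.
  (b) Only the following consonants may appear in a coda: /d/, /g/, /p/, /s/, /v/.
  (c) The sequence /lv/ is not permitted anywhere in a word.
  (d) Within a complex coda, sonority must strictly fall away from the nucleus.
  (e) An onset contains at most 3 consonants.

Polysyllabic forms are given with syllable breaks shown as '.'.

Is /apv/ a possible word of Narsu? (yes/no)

no

/apv/ — violates constraint (d): syllable 1 coda /pv/: /p/ (stop, 1) → /v/ (fricative, 2) does not fall → not permitted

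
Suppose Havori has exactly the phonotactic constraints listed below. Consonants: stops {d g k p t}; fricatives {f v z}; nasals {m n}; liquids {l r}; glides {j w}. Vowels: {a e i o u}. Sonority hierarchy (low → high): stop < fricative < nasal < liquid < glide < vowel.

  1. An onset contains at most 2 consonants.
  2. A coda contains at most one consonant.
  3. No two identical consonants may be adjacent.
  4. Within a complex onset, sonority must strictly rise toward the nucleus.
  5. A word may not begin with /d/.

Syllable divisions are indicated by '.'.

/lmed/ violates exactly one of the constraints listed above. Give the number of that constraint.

4

/lmed/: syllable 1 onset /lm/: /l/ (liquid, 4) → /m/ (nasal, 3) does not rise.
This is a violation of constraint 4: "Within a complex onset, sonority must strictly rise toward the nucleus."
The remaining constraints (1, 2, 3, 5) are satisfied.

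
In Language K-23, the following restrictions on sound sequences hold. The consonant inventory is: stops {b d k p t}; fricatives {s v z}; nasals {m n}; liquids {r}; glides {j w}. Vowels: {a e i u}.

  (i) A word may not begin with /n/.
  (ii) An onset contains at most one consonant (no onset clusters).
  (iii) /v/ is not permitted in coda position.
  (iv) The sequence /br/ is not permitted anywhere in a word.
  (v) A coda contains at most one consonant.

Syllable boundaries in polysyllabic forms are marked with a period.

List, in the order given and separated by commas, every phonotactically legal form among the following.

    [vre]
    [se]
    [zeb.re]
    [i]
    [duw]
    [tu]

[vre] — violates constraint (ii): syllable 1 onset /vr/ has 2 consonants (> 1) → phonotactically illegal
[se] — σ1 onset /s/, coda /∅/ ok → phonotactically legal
[zeb.re] — violates constraint (iv): contains banned sequence /br/ → phonotactically illegal
[i] — σ1 onset /∅/, coda /∅/ ok → phonotactically legal
[duw] — σ1 onset /d/, coda /w/ ok → phonotactically legal
[tu] — σ1 onset /t/, coda /∅/ ok → phonotactically legal

[se], [i], [duw], [tu]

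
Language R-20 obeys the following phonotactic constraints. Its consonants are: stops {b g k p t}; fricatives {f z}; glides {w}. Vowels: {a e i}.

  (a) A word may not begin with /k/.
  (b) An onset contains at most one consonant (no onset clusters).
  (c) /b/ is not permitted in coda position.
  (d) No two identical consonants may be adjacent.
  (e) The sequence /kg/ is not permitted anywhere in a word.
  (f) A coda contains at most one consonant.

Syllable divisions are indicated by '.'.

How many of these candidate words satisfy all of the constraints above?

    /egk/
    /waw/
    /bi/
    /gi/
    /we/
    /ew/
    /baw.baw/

/egk/ — violates constraint (f): syllable 1 coda /gk/ has 2 consonants (> 1) → not permitted
/waw/ — σ1 onset /w/, coda /w/ ok → permitted
/bi/ — σ1 onset /b/, coda /∅/ ok → permitted
/gi/ — σ1 onset /g/, coda /∅/ ok → permitted
/we/ — σ1 onset /w/, coda /∅/ ok → permitted
/ew/ — σ1 onset /∅/, coda /w/ ok → permitted
/baw.baw/ — σ1 onset /b/, coda /w/ ok; σ2 onset /b/, coda /w/ ok → permitted
Permitted: /waw/, /bi/, /gi/, /we/, /ew/, /baw.baw/ → 6.

6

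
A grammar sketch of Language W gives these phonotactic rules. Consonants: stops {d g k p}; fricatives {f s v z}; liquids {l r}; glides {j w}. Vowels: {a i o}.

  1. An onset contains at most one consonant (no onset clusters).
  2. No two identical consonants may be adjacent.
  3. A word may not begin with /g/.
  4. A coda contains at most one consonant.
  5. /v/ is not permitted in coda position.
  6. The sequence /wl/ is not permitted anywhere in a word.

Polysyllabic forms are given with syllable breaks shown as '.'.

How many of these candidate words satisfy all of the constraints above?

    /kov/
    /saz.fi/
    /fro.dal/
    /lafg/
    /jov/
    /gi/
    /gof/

1

/kov/ — violates constraint 5: syllable 1 coda contains /v/ → ill-formed
/saz.fi/ — σ1 onset /s/, coda /z/ ok; σ2 onset /f/, coda /∅/ ok → well-formed
/fro.dal/ — violates constraint 1: syllable 1 onset /fr/ has 2 consonants (> 1) → ill-formed
/lafg/ — violates constraint 4: syllable 1 coda /fg/ has 2 consonants (> 1) → ill-formed
/jov/ — violates constraint 5: syllable 1 coda contains /v/ → ill-formed
/gi/ — violates constraint 3: word begins with /g/ → ill-formed
/gof/ — violates constraint 3: word begins with /g/ → ill-formed
Well-formed: /saz.fi/ → 1.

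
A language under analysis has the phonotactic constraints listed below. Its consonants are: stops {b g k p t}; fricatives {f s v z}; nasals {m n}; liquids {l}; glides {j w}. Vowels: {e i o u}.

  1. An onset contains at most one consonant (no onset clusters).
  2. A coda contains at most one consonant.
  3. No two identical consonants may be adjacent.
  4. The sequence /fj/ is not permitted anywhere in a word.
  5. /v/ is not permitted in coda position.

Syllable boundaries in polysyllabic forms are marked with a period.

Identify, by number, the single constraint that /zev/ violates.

5

/zev/: syllable 1 coda contains /v/.
This is a violation of constraint 5: "/v/ is not permitted in coda position."
The remaining constraints (1, 2, 3, 4) are satisfied.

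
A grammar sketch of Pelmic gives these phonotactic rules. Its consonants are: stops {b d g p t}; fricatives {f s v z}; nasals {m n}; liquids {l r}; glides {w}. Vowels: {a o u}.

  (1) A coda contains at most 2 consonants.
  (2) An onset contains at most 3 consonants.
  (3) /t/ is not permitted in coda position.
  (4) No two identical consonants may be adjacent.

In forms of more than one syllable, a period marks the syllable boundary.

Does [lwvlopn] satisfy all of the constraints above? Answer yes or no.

no

[lwvlopn] — violates constraint 2: syllable 1 onset /lwvl/ has 4 consonants (> 3) → phonotactically illegal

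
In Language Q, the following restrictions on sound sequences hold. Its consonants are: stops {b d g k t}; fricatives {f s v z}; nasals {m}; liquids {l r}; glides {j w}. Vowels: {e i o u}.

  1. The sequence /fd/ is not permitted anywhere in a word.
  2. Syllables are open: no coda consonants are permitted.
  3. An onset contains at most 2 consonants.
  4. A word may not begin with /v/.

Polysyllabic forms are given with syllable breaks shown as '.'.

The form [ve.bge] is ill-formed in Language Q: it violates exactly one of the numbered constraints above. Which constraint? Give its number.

[ve.bge]: word begins with /v/.
This is a violation of constraint 4: "A word may not begin with /v/."
The remaining constraints (1, 2, 3) are satisfied.

4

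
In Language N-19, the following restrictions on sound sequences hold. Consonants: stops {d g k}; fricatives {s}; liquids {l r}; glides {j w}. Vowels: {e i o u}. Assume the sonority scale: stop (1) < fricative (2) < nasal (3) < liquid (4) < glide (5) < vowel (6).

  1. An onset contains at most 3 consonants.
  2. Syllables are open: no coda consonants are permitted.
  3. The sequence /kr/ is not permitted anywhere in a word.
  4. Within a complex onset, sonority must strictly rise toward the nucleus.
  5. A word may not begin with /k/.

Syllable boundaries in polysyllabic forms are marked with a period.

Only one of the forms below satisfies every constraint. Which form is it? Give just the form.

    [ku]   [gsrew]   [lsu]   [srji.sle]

[srji.sle]

[ku] — violates constraint 5: word begins with /k/ → ill-formed
[gsrew] — violates constraint 2: syllable 1 coda /w/ has 1 consonant (> 0) → ill-formed
[lsu] — violates constraint 4: syllable 1 onset /ls/: /l/ (liquid, 4) → /s/ (fricative, 2) does not rise → ill-formed
[srji.sle] — σ1 onset /srj/ (2→4→5 rises), coda /∅/ ok; σ2 onset /sl/ (2→4 rises), coda /∅/ ok → well-formed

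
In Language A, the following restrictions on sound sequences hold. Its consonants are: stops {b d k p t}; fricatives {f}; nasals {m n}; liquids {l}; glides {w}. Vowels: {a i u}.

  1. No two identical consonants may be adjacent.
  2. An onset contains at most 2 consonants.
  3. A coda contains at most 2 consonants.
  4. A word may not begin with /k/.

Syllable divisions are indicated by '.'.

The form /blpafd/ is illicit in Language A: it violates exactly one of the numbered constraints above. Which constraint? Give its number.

/blpafd/: syllable 1 onset /blp/ has 3 consonants (> 2).
This is a violation of constraint 2: "An onset contains at most 2 consonants."
The remaining constraints (1, 3, 4) are satisfied.

2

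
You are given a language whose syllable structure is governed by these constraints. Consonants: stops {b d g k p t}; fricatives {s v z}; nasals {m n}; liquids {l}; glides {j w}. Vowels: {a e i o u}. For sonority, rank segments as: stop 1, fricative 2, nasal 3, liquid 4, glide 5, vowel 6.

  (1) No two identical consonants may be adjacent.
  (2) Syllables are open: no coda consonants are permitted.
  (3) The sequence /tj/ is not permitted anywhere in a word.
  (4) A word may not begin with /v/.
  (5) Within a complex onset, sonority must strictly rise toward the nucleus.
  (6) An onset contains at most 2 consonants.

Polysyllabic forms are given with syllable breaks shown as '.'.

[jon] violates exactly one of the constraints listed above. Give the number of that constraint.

[jon]: syllable 1 coda /n/ has 1 consonant (> 0).
This is a violation of constraint 2: "Syllables are open: no coda consonants are permitted."
The remaining constraints (1, 3, 4, 5, 6) are satisfied.

2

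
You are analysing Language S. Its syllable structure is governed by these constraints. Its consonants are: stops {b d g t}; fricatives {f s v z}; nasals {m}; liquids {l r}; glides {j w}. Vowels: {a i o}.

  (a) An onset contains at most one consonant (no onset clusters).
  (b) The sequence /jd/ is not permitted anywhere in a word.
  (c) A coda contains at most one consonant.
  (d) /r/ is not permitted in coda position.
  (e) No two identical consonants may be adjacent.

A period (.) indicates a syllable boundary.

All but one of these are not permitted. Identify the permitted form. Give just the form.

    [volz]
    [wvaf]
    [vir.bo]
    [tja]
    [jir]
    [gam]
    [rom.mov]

[gam]

[volz] — violates constraint (c): syllable 1 coda /lz/ has 2 consonants (> 1) → not permitted
[wvaf] — violates constraint (a): syllable 1 onset /wv/ has 2 consonants (> 1) → not permitted
[vir.bo] — violates constraint (d): syllable 1 coda contains /r/ → not permitted
[tja] — violates constraint (a): syllable 1 onset /tj/ has 2 consonants (> 1) → not permitted
[jir] — violates constraint (d): syllable 1 coda contains /r/ → not permitted
[gam] — σ1 onset /g/, coda /m/ ok → permitted
[rom.mov] — violates constraint (e): adjacent identical consonants /mm/ → not permitted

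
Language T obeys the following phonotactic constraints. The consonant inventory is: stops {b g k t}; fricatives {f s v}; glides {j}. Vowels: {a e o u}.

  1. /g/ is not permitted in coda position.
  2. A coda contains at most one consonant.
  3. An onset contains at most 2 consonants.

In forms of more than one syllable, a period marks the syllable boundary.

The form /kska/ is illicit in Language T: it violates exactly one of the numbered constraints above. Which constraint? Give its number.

3

/kska/: syllable 1 onset /ksk/ has 3 consonants (> 2).
This is a violation of constraint 3: "An onset contains at most 2 consonants."
The remaining constraints (1, 2) are satisfied.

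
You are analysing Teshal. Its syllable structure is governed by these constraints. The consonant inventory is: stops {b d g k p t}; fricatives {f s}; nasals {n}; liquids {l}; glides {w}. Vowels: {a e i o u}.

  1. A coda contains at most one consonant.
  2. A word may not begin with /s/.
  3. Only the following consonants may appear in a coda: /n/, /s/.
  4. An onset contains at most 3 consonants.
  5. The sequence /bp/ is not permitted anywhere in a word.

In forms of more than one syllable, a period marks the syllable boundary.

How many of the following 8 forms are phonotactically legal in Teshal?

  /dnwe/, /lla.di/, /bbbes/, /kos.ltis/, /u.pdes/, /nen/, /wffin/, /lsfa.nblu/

8

/dnwe/ — σ1 onset /dnw/ (3C), coda /∅/ ok → phonotactically legal
/lla.di/ — σ1 onset /ll/ (2C), coda /∅/ ok; σ2 onset /d/, coda /∅/ ok → phonotactically legal
/bbbes/ — σ1 onset /bbb/ (3C), coda /s/ ok → phonotactically legal
/kos.ltis/ — σ1 onset /k/, coda /s/ ok; σ2 onset /lt/ (2C), coda /s/ ok → phonotactically legal
/u.pdes/ — σ1 onset /∅/, coda /∅/ ok; σ2 onset /pd/ (2C), coda /s/ ok → phonotactically legal
/nen/ — σ1 onset /n/, coda /n/ ok → phonotactically legal
/wffin/ — σ1 onset /wff/ (3C), coda /n/ ok → phonotactically legal
/lsfa.nblu/ — σ1 onset /lsf/ (3C), coda /∅/ ok; σ2 onset /nbl/ (3C), coda /∅/ ok → phonotactically legal
Phonotactically legal: /dnwe/, /lla.di/, /bbbes/, /kos.ltis/, /u.pdes/, /nen/, /wffin/, /lsfa.nblu/ → 8.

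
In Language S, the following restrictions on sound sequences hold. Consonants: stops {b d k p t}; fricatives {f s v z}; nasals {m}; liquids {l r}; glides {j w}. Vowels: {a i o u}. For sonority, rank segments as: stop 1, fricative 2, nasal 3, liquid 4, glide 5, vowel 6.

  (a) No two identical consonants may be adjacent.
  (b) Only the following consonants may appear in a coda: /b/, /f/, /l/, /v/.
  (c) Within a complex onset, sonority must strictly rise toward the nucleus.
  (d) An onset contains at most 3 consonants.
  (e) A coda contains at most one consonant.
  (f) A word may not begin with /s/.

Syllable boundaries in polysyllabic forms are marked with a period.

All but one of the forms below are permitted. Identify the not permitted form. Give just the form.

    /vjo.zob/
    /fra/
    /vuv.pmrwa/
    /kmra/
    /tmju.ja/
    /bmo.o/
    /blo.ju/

/vjo.zob/ — σ1 onset /vj/ (2→5 rises), coda /∅/ ok; σ2 onset /z/, coda /b/ ok → permitted
/fra/ — σ1 onset /fr/ (2→4 rises), coda /∅/ ok → permitted
/vuv.pmrwa/ — violates constraint (d): syllable 2 onset /pmrw/ has 4 consonants (> 3) → not permitted
/kmra/ — σ1 onset /kmr/ (1→3→4 rises), coda /∅/ ok → permitted
/tmju.ja/ — σ1 onset /tmj/ (1→3→5 rises), coda /∅/ ok; σ2 onset /j/, coda /∅/ ok → permitted
/bmo.o/ — σ1 onset /bm/ (1→3 rises), coda /∅/ ok; σ2 onset /∅/, coda /∅/ ok → permitted
/blo.ju/ — σ1 onset /bl/ (1→4 rises), coda /∅/ ok; σ2 onset /j/, coda /∅/ ok → permitted

/vuv.pmrwa/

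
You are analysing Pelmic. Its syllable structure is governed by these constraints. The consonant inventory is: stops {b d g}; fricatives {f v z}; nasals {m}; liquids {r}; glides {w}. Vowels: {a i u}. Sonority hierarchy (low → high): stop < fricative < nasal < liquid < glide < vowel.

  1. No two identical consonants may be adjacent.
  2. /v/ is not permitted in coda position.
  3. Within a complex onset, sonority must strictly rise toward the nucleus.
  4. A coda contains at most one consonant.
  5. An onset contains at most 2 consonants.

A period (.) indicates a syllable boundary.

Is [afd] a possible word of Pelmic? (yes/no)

[afd] — violates constraint 4: syllable 1 coda /fd/ has 2 consonants (> 1) → phonotactically illegal

no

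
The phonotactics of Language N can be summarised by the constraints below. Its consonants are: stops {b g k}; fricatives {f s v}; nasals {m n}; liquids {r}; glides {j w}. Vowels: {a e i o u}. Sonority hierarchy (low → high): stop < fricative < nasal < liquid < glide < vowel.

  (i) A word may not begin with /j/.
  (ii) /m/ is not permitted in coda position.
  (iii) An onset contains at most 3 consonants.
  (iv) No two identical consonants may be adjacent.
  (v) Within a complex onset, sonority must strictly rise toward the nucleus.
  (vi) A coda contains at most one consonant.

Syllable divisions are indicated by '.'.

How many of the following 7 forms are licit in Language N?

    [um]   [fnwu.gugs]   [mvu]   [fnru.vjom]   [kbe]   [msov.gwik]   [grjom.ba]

[um] — violates constraint (ii): syllable 1 coda contains /m/ → illicit
[fnwu.gugs] — violates constraint (vi): syllable 2 coda /gs/ has 2 consonants (> 1) → illicit
[mvu] — violates constraint (v): syllable 1 onset /mv/: /m/ (nasal, 3) → /v/ (fricative, 2) does not rise → illicit
[fnru.vjom] — violates constraint (ii): syllable 2 coda contains /m/ → illicit
[kbe] — violates constraint (v): syllable 1 onset /kb/: /k/ (stop, 1) → /b/ (stop, 1) does not rise → illicit
[msov.gwik] — violates constraint (v): syllable 1 onset /ms/: /m/ (nasal, 3) → /s/ (fricative, 2) does not rise → illicit
[grjom.ba] — violates constraint (ii): syllable 1 coda contains /m/ → illicit
No form is licit → 0.

0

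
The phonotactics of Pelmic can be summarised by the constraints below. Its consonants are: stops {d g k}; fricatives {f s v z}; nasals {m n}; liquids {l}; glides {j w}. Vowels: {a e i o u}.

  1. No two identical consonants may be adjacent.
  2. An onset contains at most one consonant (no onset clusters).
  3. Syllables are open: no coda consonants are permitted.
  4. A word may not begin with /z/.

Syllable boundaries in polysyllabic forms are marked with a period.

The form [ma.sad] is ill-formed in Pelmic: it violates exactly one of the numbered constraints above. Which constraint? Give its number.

3

[ma.sad]: syllable 2 coda /d/ has 1 consonant (> 0).
This is a violation of constraint 3: "Syllables are open: no coda consonants are permitted."
The remaining constraints (1, 2, 4) are satisfied.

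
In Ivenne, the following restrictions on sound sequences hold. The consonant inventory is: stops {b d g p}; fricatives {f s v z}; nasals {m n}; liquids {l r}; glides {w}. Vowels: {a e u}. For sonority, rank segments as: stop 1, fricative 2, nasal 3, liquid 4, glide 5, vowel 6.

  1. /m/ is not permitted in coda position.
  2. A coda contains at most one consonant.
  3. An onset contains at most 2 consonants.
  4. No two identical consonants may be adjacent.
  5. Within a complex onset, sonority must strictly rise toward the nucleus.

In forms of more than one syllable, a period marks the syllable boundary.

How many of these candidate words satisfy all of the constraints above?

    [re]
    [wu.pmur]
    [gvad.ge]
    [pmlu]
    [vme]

4

[re] — σ1 onset /r/, coda /∅/ ok → licit
[wu.pmur] — σ1 onset /w/, coda /∅/ ok; σ2 onset /pm/ (1→3 rises), coda /r/ ok → licit
[gvad.ge] — σ1 onset /gv/ (1→2 rises), coda /d/ ok; σ2 onset /g/, coda /∅/ ok → licit
[pmlu] — violates constraint 3: syllable 1 onset /pml/ has 3 consonants (> 2) → illicit
[vme] — σ1 onset /vm/ (2→3 rises), coda /∅/ ok → licit
Licit: [re], [wu.pmur], [gvad.ge], [vme] → 4.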